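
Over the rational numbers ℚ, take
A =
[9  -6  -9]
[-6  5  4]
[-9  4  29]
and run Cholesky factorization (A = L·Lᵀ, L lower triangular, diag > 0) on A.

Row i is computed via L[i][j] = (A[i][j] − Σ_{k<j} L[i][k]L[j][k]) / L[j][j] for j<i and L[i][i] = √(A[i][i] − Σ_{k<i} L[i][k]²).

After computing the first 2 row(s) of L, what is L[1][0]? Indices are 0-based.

L[1][0] = -2

Step 1: L[0][0] = √(9) = 3.
  L[1][0] = (-6) / L[0][0] = -2.
Step 2: L[1][1] = √(1) = 1.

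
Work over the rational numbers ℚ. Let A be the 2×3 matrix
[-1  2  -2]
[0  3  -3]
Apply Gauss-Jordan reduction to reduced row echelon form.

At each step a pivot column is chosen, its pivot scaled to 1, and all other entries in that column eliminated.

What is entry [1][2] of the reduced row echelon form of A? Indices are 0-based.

M[1][2] = -1

step 1: normalize row 0 (÷-1) = (1, -2, 2)
step 2: normalize row 1 (÷3) = (0, 1, -1)
  row 0: subtract -2×row1 = (1, 0, 0)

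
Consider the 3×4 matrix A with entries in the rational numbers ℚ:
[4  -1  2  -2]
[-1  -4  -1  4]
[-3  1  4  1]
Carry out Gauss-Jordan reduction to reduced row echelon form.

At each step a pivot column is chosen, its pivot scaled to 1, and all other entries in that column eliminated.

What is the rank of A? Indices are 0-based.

rank = 3

step 1: normalize row 0 (÷4) = (1, -1/4, 1/2, -1/2)
  row 1: subtract -1×row0 = (0, -17/4, -1/2, 7/2)
  row 2: subtract -3×row0 = (0, 1/4, 11/2, -1/2)
step 2: normalize row 1 (÷-17/4) = (0, 1, 2/17, -14/17)
  row 0: subtract -1/4×row1 = (1, 0, 9/17, -12/17)
  row 2: subtract 1/4×row1 = (0, 0, 93/17, -5/17)
step 3: normalize row 2 (÷93/17) = (0, 0, 1, -5/93)
  row 0: subtract 9/17×row2 = (1, 0, 0, -21/31)
  row 1: subtract 2/17×row2 = (0, 1, 0, -76/93)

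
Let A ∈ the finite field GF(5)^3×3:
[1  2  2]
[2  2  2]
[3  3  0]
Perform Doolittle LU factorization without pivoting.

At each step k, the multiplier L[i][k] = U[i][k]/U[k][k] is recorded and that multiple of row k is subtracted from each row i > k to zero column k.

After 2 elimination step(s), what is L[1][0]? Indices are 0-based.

L[1][0] = 2

[col 0] pivot 1
  R1 -= 2*R0 → (0, 3, 3)  (L[1][0] := 2)
  R2 -= 3*R0 → (0, 2, 4)  (L[2][0] := 3)
[col 1] pivot 3
  R2 -= 4*R1 → (0, 0, 2)  (L[2][1] := 4)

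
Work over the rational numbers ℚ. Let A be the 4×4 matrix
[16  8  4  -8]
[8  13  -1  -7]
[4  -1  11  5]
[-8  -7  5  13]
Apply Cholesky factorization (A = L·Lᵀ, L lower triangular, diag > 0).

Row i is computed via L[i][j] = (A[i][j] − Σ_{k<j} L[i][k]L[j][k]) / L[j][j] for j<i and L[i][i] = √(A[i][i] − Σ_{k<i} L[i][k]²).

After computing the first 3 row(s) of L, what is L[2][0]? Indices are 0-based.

L[2][0] = 1

Step 1: L[0][0] = √(16) = 4.
  L[1][0] = (8) / L[0][0] = 2.
Step 2: L[1][1] = √(9) = 3.
  L[2][0] = (4) / L[0][0] = 1.
  L[2][1] = (-3) / L[1][1] = -1.
Step 3: L[2][2] = √(9) = 3.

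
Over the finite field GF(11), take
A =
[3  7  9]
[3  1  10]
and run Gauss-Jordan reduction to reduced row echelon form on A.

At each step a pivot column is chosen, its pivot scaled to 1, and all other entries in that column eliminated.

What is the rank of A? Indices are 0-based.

pivot(0,0)=3: scale R0 → (1, 6, 3)
  clear (1,0): R1 −= (3)R0 → (0, 5, 1)
pivot(1,1)=5: scale R1 → (0, 1, 9)
  clear (0,1): R0 −= (6)R1 → (1, 0, 4)

rank = 2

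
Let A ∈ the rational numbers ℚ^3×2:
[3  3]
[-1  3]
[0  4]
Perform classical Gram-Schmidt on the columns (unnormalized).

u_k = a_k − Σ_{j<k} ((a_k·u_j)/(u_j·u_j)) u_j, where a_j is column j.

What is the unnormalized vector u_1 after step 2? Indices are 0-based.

u_1 = (6/5, 18/5, 4)

Step 1: u_0 = a_0 = (3, -1, 0).
Step 2: u_1 = a_1 − (3/5)·u_0 = (6/5, 18/5, 4).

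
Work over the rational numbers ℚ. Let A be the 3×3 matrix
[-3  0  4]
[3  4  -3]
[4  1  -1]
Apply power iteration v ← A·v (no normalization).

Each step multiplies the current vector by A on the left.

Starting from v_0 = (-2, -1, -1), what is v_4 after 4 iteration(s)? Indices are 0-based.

v_0 = (-2, -1, -1).
v_1 = A·v_0 = (2, -7, -8).
v_2 = A·v_1 = (-38, 2, 9).
v_3 = A·v_2 = (150, -133, -159).
v_4 = A·v_3 = (-1086, 395, 626).

v_4 = (-1086, 395, 626)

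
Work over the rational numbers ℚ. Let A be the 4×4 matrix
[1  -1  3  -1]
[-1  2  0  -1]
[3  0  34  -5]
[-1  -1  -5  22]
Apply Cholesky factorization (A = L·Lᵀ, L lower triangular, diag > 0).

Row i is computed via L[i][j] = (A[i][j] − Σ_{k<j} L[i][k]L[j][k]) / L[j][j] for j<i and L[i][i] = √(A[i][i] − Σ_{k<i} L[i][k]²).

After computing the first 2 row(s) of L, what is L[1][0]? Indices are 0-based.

L[1][0] = -1

Step 1: L[0][0] = √(1) = 1.
  L[1][0] = (-1) / L[0][0] = -1.
Step 2: L[1][1] = √(1) = 1.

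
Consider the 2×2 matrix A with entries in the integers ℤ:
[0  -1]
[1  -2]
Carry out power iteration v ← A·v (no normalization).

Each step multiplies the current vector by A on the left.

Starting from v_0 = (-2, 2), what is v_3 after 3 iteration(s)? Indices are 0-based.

v_0 = (-2, 2).
v_1 = A·v_0 = (-2, -6).
v_2 = A·v_1 = (6, 10).
v_3 = A·v_2 = (-10, -14).

v_3 = (-10, -14)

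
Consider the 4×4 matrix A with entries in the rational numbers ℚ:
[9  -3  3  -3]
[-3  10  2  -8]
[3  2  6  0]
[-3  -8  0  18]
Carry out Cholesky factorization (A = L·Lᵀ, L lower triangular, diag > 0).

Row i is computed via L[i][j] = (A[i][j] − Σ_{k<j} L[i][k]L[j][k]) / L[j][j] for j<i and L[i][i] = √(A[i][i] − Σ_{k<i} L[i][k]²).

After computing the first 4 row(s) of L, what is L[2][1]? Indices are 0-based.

Step 1: L[0][0] = √(9) = 3.
  L[1][0] = (-3) / L[0][0] = -1.
Step 2: L[1][1] = √(9) = 3.
  L[2][0] = (3) / L[0][0] = 1.
  L[2][1] = (3) / L[1][1] = 1.
Step 3: L[2][2] = √(4) = 2.
  L[3][0] = (-3) / L[0][0] = -1.
  L[3][1] = (-9) / L[1][1] = -3.
  L[3][2] = (4) / L[2][2] = 2.
Step 4: L[3][3] = √(4) = 2.

L[2][1] = 1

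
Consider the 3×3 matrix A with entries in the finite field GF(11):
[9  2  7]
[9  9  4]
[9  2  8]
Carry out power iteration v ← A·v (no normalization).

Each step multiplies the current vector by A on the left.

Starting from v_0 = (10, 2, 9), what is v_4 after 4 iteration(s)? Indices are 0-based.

v_0 = (10, 2, 9).
v_1 = A·v_0 = (3, 1, 1).
v_2 = A·v_1 = (3, 7, 4).
v_3 = A·v_2 = (3, 7, 7).
v_4 = A·v_3 = (2, 8, 9).

v_4 = (2, 8, 9)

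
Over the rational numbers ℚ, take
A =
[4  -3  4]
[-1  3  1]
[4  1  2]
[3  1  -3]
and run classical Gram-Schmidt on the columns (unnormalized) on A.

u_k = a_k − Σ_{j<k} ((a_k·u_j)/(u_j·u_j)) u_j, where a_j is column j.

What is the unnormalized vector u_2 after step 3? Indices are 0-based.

u_2 = (345/194, 475/194, 265/194, -655/194)

Step 1: u_0 = a_0 = (4, -1, 4, 3).
Step 2: u_1 = a_1 − (-4/21)·u_0 = (-47/21, 59/21, 37/21, 11/7).
Step 3: u_2 = a_2 − (1/3)·u_0 − (-77/194)·u_1 = (345/194, 475/194, 265/194, -655/194).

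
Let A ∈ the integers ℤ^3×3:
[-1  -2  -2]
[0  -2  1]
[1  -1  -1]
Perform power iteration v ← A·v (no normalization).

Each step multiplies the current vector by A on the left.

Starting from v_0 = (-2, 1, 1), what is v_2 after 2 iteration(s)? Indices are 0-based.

v_2 = (12, -2, 3)

v_0 = (-2, 1, 1).
v_1 = A·v_0 = (-2, -1, -4).
v_2 = A·v_1 = (12, -2, 3).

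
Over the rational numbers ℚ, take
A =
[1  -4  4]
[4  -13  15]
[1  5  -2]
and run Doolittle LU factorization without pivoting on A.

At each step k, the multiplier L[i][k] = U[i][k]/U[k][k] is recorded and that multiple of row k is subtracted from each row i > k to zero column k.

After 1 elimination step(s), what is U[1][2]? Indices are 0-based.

U[1][2] = -1

k=0: U[0][0]=1
  eliminate (1,0): mult=4, new row 1: (0, 3, -1); set L[1][0]=4
  eliminate (2,0): mult=1, new row 2: (0, 9, -6); set L[2][0]=1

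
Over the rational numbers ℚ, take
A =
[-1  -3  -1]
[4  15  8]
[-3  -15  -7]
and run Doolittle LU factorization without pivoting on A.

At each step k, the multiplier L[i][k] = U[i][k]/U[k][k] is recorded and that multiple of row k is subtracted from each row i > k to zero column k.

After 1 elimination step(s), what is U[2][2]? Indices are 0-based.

[col 0] pivot -1
  R1 -= -4*R0 → (0, 3, 4)  (L[1][0] := -4)
  R2 -= 3*R0 → (0, -6, -4)  (L[2][0] := 3)

U[2][2] = -4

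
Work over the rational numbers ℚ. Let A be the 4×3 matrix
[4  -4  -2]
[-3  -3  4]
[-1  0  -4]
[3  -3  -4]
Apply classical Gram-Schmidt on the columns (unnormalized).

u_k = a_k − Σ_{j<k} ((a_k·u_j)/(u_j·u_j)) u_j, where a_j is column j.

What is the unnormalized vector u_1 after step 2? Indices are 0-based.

u_1 = (-76/35, -153/35, -16/35, -57/35)

Step 1: u_0 = a_0 = (4, -3, -1, 3).
Step 2: u_1 = a_1 − (-16/35)·u_0 = (-76/35, -153/35, -16/35, -57/35).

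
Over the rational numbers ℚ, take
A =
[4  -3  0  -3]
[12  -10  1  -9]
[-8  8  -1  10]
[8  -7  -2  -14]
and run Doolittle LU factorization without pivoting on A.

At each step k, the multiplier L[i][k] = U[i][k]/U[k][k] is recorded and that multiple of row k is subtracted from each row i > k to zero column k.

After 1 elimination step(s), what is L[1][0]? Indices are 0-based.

Step 1: pivot at (0,0) is 4.
  row1 ← row1 − (3)·row0  ⇒  L[1][0]=3, U row1=(0, -1, 1, 0)
  row2 ← row2 − (-2)·row0  ⇒  L[2][0]=-2, U row2=(0, 2, -1, 4)
  row3 ← row3 − (2)·row0  ⇒  L[3][0]=2, U row3=(0, -1, -2, -8)

L[1][0] = 3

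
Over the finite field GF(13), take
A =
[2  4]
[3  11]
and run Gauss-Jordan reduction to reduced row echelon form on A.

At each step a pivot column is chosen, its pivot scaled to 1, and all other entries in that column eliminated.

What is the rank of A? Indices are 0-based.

rank = 2

step 1: normalize row 0 (÷2) = (1, 2)
  row 1: subtract 3×row0 = (0, 5)
step 2: normalize row 1 (÷5) = (0, 1)
  row 0: subtract 2×row1 = (1, 0)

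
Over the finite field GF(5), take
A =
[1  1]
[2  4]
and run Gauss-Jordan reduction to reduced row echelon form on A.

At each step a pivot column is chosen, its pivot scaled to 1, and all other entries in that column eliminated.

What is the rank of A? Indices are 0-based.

step 1: normalize row 0 (÷1) = (1, 1)
  row 1: subtract 2×row0 = (0, 2)
step 2: normalize row 1 (÷2) = (0, 1)
  row 0: subtract 1×row1 = (1, 0)

rank = 2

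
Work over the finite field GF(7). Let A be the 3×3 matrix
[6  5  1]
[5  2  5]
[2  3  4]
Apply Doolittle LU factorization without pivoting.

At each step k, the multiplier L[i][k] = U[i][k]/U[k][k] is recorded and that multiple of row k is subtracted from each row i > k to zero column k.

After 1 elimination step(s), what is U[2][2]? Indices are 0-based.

U[2][2] = 6

Step 1: pivot at (0,0) is 6.
  row1 ← row1 − (2)·row0  ⇒  L[1][0]=2, U row1=(0, 6, 3)
  row2 ← row2 − (5)·row0  ⇒  L[2][0]=5, U row2=(0, 6, 6)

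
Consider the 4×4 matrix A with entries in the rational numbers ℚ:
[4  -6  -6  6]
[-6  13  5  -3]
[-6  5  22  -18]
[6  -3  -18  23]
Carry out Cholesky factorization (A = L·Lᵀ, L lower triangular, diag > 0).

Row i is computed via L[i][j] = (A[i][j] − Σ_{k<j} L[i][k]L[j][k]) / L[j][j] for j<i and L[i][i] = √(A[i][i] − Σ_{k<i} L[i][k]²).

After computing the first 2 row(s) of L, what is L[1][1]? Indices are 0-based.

L[1][1] = 2

Step 1: L[0][0] = √(4) = 2.
  L[1][0] = (-6) / L[0][0] = -3.
Step 2: L[1][1] = √(4) = 2.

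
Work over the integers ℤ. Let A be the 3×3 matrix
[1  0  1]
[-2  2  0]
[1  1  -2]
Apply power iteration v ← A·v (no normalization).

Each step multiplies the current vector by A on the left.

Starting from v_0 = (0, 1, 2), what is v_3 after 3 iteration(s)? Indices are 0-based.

v_0 = (0, 1, 2).
v_1 = A·v_0 = (2, 2, -3).
v_2 = A·v_1 = (-1, 0, 10).
v_3 = A·v_2 = (9, 2, -21).

v_3 = (9, 2, -21)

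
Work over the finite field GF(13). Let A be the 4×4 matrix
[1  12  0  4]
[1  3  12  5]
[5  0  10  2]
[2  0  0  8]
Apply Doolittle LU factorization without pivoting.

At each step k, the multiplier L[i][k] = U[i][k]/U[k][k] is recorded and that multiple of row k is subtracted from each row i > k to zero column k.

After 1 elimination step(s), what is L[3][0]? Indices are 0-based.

L[3][0] = 2

Step 1: pivot at (0,0) is 1.
  row1 ← row1 − (1)·row0  ⇒  L[1][0]=1, U row1=(0, 4, 12, 1)
  row2 ← row2 − (5)·row0  ⇒  L[2][0]=5, U row2=(0, 5, 10, 8)
  row3 ← row3 − (2)·row0  ⇒  L[3][0]=2, U row3=(0, 2, 0, 0)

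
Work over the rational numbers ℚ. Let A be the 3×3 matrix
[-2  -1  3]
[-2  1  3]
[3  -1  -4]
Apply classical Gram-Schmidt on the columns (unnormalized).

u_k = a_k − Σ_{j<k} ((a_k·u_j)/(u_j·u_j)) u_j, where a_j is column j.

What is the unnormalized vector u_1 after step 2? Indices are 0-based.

u_1 = (-23/17, 11/17, -8/17)

Step 1: u_0 = a_0 = (-2, -2, 3).
Step 2: u_1 = a_1 − (-3/17)·u_0 = (-23/17, 11/17, -8/17).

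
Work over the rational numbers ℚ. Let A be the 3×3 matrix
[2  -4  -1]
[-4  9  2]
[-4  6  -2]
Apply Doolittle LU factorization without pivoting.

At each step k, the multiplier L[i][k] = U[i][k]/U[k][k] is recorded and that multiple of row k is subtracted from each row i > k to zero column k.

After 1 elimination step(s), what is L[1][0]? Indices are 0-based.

L[1][0] = -2

Step 1: pivot at (0,0) is 2.
  row1 ← row1 − (-2)·row0  ⇒  L[1][0]=-2, U row1=(0, 1, 0)
  row2 ← row2 − (-2)·row0  ⇒  L[2][0]=-2, U row2=(0, -2, -4)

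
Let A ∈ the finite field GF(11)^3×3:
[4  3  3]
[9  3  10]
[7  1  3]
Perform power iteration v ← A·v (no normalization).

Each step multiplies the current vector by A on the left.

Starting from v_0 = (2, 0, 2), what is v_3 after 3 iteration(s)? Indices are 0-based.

v_0 = (2, 0, 2).
v_1 = A·v_0 = (3, 5, 9).
v_2 = A·v_1 = (10, 0, 9).
v_3 = A·v_2 = (1, 4, 9).

v_3 = (1, 4, 9)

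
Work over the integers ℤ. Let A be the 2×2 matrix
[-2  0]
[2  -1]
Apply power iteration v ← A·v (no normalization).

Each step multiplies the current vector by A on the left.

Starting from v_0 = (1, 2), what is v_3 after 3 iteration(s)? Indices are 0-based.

v_0 = (1, 2).
v_1 = A·v_0 = (-2, 0).
v_2 = A·v_1 = (4, -4).
v_3 = A·v_2 = (-8, 12).

v_3 = (-8, 12)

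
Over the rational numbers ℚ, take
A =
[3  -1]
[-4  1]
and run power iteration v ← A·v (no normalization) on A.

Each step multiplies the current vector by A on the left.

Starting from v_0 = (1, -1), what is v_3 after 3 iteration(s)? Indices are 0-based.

v_0 = (1, -1).
v_1 = A·v_0 = (4, -5).
v_2 = A·v_1 = (17, -21).
v_3 = A·v_2 = (72, -89).

v_3 = (72, -89)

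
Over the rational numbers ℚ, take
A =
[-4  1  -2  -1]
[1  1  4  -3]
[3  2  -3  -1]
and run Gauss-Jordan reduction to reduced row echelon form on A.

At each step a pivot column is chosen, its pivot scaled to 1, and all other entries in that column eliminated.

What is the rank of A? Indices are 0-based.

pivot(0,0)=-4: scale R0 → (1, -1/4, 1/2, 1/4)
  clear (1,0): R1 −= (1)R0 → (0, 5/4, 7/2, -13/4)
  clear (2,0): R2 −= (3)R0 → (0, 11/4, -9/2, -7/4)
pivot(1,1)=5/4: scale R1 → (0, 1, 14/5, -13/5)
  clear (0,1): R0 −= (-1/4)R1 → (1, 0, 6/5, -2/5)
  clear (2,1): R2 −= (11/4)R1 → (0, 0, -61/5, 27/5)
pivot(2,2)=-61/5: scale R2 → (0, 0, 1, -27/61)
  clear (0,2): R0 −= (6/5)R2 → (1, 0, 0, 8/61)
  clear (1,2): R1 −= (14/5)R2 → (0, 1, 0, -83/61)

rank = 3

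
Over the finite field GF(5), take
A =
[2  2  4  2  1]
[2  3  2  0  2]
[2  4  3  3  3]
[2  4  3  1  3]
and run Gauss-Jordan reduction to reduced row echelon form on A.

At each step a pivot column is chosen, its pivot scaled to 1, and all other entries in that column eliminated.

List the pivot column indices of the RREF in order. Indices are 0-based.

pivot columns: 0, 1, 2, 3

pivot(0,0)=2: scale R0 → (1, 1, 2, 1, 3)
  clear (1,0): R1 −= (2)R0 → (0, 1, 3, 3, 1)
  clear (2,0): R2 −= (2)R0 → (0, 2, 4, 1, 2)
  clear (3,0): R3 −= (2)R0 → (0, 2, 4, 4, 2)
pivot(1,1)=1: scale R1 → (0, 1, 3, 3, 1)
  clear (0,1): R0 −= (1)R1 → (1, 0, 4, 3, 2)
  clear (2,1): R2 −= (2)R1 → (0, 0, 3, 0, 0)
  clear (3,1): R3 −= (2)R1 → (0, 0, 3, 3, 0)
pivot(2,2)=3: scale R2 → (0, 0, 1, 0, 0)
  clear (0,2): R0 −= (4)R2 → (1, 0, 0, 3, 2)
  clear (1,2): R1 −= (3)R2 → (0, 1, 0, 3, 1)
  clear (3,2): R3 −= (3)R2 → (0, 0, 0, 3, 0)
pivot(3,3)=3: scale R3 → (0, 0, 0, 1, 0)
  clear (0,3): R0 −= (3)R3 → (1, 0, 0, 0, 2)
  clear (1,3): R1 −= (3)R3 → (0, 1, 0, 0, 1)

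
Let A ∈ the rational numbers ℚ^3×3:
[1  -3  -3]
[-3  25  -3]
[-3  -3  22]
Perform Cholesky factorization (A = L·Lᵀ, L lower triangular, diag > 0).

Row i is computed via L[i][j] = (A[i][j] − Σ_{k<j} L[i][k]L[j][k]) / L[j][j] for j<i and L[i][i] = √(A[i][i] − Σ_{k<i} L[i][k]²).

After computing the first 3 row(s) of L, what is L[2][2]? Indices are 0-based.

Step 1: L[0][0] = √(1) = 1.
  L[1][0] = (-3) / L[0][0] = -3.
Step 2: L[1][1] = √(16) = 4.
  L[2][0] = (-3) / L[0][0] = -3.
  L[2][1] = (-12) / L[1][1] = -3.
Step 3: L[2][2] = √(4) = 2.

L[2][2] = 2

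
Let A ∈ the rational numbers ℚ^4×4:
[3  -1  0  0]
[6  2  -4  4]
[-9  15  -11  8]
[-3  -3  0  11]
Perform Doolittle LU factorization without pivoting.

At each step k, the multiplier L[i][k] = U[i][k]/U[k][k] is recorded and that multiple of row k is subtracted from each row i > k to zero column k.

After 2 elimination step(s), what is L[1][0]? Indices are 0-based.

L[1][0] = 2

Step 1: pivot at (0,0) is 3.
  row1 ← row1 − (2)·row0  ⇒  L[1][0]=2, U row1=(0, 4, -4, 4)
  row2 ← row2 − (-3)·row0  ⇒  L[2][0]=-3, U row2=(0, 12, -11, 8)
  row3 ← row3 − (-1)·row0  ⇒  L[3][0]=-1, U row3=(0, -4, 0, 11)
Step 2: pivot at (1,1) is 4.
  row2 ← row2 − (3)·row1  ⇒  L[2][1]=3, U row2=(0, 0, 1, -4)
  row3 ← row3 − (-1)·row1  ⇒  L[3][1]=-1, U row3=(0, 0, -4, 15)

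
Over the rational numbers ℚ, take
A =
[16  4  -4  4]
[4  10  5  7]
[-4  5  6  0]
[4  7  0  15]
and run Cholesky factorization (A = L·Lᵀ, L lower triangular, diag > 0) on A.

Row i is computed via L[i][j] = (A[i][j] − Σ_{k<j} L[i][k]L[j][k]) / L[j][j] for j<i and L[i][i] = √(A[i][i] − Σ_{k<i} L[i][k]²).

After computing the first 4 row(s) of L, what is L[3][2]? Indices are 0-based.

Step 1: L[0][0] = √(16) = 4.
  L[1][0] = (4) / L[0][0] = 1.
Step 2: L[1][1] = √(9) = 3.
  L[2][0] = (-4) / L[0][0] = -1.
  L[2][1] = (6) / L[1][1] = 2.
Step 3: L[2][2] = √(1) = 1.
  L[3][0] = (4) / L[0][0] = 1.
  L[3][1] = (6) / L[1][1] = 2.
  L[3][2] = (-3) / L[2][2] = -3.
Step 4: L[3][3] = √(1) = 1.

L[3][2] = -3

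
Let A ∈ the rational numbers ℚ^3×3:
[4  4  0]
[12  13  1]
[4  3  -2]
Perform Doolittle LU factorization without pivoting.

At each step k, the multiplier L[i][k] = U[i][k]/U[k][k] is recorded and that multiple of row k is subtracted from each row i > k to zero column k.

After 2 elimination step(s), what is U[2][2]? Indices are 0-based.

Step 1: pivot at (0,0) is 4.
  row1 ← row1 − (3)·row0  ⇒  L[1][0]=3, U row1=(0, 1, 1)
  row2 ← row2 − (1)·row0  ⇒  L[2][0]=1, U row2=(0, -1, -2)
Step 2: pivot at (1,1) is 1.
  row2 ← row2 − (-1)·row1  ⇒  L[2][1]=-1, U row2=(0, 0, -1)

U[2][2] = -1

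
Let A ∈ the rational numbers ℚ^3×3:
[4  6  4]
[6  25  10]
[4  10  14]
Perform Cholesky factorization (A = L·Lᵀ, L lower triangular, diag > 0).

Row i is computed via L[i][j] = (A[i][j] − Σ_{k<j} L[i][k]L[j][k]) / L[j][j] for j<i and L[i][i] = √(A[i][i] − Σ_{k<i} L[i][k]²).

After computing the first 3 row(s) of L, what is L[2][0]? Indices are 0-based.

Step 1: L[0][0] = √(4) = 2.
  L[1][0] = (6) / L[0][0] = 3.
Step 2: L[1][1] = √(16) = 4.
  L[2][0] = (4) / L[0][0] = 2.
  L[2][1] = (4) / L[1][1] = 1.
Step 3: L[2][2] = √(9) = 3.

L[2][0] = 2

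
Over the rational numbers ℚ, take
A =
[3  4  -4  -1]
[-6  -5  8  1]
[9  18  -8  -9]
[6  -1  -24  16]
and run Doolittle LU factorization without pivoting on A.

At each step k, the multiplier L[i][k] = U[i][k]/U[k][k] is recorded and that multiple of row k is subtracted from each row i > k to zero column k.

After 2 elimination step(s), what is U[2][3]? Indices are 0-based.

U[2][3] = -4

Step 1: pivot at (0,0) is 3.
  row1 ← row1 − (-2)·row0  ⇒  L[1][0]=-2, U row1=(0, 3, 0, -1)
  row2 ← row2 − (3)·row0  ⇒  L[2][0]=3, U row2=(0, 6, 4, -6)
  row3 ← row3 − (2)·row0  ⇒  L[3][0]=2, U row3=(0, -9, -16, 18)
Step 2: pivot at (1,1) is 3.
  row2 ← row2 − (2)·row1  ⇒  L[2][1]=2, U row2=(0, 0, 4, -4)
  row3 ← row3 − (-3)·row1  ⇒  L[3][1]=-3, U row3=(0, 0, -16, 15)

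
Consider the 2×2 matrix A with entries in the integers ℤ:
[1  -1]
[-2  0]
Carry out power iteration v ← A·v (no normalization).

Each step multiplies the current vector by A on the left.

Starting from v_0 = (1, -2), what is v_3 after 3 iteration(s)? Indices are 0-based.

v_0 = (1, -2).
v_1 = A·v_0 = (3, -2).
v_2 = A·v_1 = (5, -6).
v_3 = A·v_2 = (11, -10).

v_3 = (11, -10)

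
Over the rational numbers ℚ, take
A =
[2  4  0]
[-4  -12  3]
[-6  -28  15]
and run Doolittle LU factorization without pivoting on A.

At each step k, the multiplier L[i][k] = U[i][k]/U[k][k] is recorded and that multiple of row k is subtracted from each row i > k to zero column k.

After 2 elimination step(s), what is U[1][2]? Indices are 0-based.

U[1][2] = 3

k=0: U[0][0]=2
  eliminate (1,0): mult=-2, new row 1: (0, -4, 3); set L[1][0]=-2
  eliminate (2,0): mult=-3, new row 2: (0, -16, 15); set L[2][0]=-3
k=1: U[1][1]=-4
  eliminate (2,1): mult=4, new row 2: (0, 0, 3); set L[2][1]=4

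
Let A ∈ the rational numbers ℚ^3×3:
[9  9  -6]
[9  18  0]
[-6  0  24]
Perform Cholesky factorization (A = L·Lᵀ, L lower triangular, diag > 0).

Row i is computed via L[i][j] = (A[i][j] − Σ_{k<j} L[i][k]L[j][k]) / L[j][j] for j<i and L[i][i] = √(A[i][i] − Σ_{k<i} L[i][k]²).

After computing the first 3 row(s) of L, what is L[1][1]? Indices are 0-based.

L[1][1] = 3

Step 1: L[0][0] = √(9) = 3.
  L[1][0] = (9) / L[0][0] = 3.
Step 2: L[1][1] = √(9) = 3.
  L[2][0] = (-6) / L[0][0] = -2.
  L[2][1] = (6) / L[1][1] = 2.
Step 3: L[2][2] = √(16) = 4.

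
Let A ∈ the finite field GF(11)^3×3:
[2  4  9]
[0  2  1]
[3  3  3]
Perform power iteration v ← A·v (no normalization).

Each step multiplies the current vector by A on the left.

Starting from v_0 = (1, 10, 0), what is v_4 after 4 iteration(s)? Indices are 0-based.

v_4 = (1, 8, 3)

v_0 = (1, 10, 0).
v_1 = A·v_0 = (9, 9, 0).
v_2 = A·v_1 = (10, 7, 10).
v_3 = A·v_2 = (6, 2, 4).
v_4 = A·v_3 = (1, 8, 3).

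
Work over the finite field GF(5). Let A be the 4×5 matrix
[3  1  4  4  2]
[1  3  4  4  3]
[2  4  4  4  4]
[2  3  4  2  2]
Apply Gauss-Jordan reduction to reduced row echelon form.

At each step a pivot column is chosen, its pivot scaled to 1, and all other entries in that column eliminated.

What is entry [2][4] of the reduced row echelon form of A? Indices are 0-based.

pivot(0,0)=3: scale R0 → (1, 2, 3, 3, 4)
  clear (1,0): R1 −= (1)R0 → (0, 1, 1, 1, 4)
  clear (2,0): R2 −= (2)R0 → (0, 0, 3, 3, 1)
  clear (3,0): R3 −= (2)R0 → (0, 4, 3, 1, 4)
pivot(1,1)=1: scale R1 → (0, 1, 1, 1, 4)
  clear (0,1): R0 −= (2)R1 → (1, 0, 1, 1, 1)
  clear (3,1): R3 −= (4)R1 → (0, 0, 4, 2, 3)
pivot(2,2)=3: scale R2 → (0, 0, 1, 1, 2)
  clear (0,2): R0 −= (1)R2 → (1, 0, 0, 0, 4)
  clear (1,2): R1 −= (1)R2 → (0, 1, 0, 0, 2)
  clear (3,2): R3 −= (4)R2 → (0, 0, 0, 3, 0)
pivot(3,3)=3: scale R3 → (0, 0, 0, 1, 0)
  clear (2,3): R2 −= (1)R3 → (0, 0, 1, 0, 2)

M[2][4] = 2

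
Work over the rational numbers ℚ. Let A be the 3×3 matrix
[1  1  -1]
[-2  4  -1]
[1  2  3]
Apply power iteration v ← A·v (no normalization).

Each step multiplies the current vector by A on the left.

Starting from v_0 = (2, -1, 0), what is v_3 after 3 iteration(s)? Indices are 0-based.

v_3 = (-26, -107, -120)

v_0 = (2, -1, 0).
v_1 = A·v_0 = (1, -8, 0).
v_2 = A·v_1 = (-7, -34, -15).
v_3 = A·v_2 = (-26, -107, -120).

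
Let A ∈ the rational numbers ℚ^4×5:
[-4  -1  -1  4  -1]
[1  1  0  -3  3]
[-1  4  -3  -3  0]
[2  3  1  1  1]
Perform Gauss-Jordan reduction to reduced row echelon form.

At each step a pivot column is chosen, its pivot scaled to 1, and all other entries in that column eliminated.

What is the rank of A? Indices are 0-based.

[1] R0 /= -4  ⇒  (1, 1/4, 1/4, -1, 1/4)
     R1 -= 1·R0  ⇒  (0, 3/4, -1/4, -2, 11/4)
     R2 -= -1·R0  ⇒  (0, 17/4, -11/4, -4, 1/4)
     R3 -= 2·R0  ⇒  (0, 5/2, 1/2, 3, 1/2)
[2] R1 /= 3/4  ⇒  (0, 1, -1/3, -8/3, 11/3)
     R0 -= 1/4·R1  ⇒  (1, 0, 1/3, -1/3, -2/3)
     R2 -= 17/4·R1  ⇒  (0, 0, -4/3, 22/3, -46/3)
     R3 -= 5/2·R1  ⇒  (0, 0, 4/3, 29/3, -26/3)
[3] R2 /= -4/3  ⇒  (0, 0, 1, -11/2, 23/2)
     R0 -= 1/3·R2  ⇒  (1, 0, 0, 3/2, -9/2)
     R1 -= -1/3·R2  ⇒  (0, 1, 0, -9/2, 15/2)
     R3 -= 4/3·R2  ⇒  (0, 0, 0, 17, -24)
[4] R3 /= 17  ⇒  (0, 0, 0, 1, -24/17)
     R0 -= 3/2·R3  ⇒  (1, 0, 0, 0, -81/34)
     R1 -= -9/2·R3  ⇒  (0, 1, 0, 0, 39/34)
     R2 -= -11/2·R3  ⇒  (0, 0, 1, 0, 127/34)

rank = 4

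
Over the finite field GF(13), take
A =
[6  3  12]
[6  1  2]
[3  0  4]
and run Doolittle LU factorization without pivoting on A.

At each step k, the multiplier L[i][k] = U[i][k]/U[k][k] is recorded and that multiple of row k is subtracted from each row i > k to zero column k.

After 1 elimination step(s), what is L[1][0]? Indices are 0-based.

L[1][0] = 1

Step 1: pivot at (0,0) is 6.
  row1 ← row1 − (1)·row0  ⇒  L[1][0]=1, U row1=(0, 11, 3)
  row2 ← row2 − (7)·row0  ⇒  L[2][0]=7, U row2=(0, 5, 11)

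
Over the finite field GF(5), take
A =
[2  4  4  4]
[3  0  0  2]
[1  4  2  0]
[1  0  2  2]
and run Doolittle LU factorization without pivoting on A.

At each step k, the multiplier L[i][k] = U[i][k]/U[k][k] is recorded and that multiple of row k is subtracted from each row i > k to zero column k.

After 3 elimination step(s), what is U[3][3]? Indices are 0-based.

U[3][3] = 3

k=0: U[0][0]=2
  eliminate (1,0): mult=4, new row 1: (0, 4, 4, 1); set L[1][0]=4
  eliminate (2,0): mult=3, new row 2: (0, 2, 0, 3); set L[2][0]=3
  eliminate (3,0): mult=3, new row 3: (0, 3, 0, 0); set L[3][0]=3
k=1: U[1][1]=4
  eliminate (2,1): mult=3, new row 2: (0, 0, 3, 0); set L[2][1]=3
  eliminate (3,1): mult=2, new row 3: (0, 0, 2, 3); set L[3][1]=2
k=2: U[2][2]=3
  eliminate (3,2): mult=4, new row 3: (0, 0, 0, 3); set L[3][2]=4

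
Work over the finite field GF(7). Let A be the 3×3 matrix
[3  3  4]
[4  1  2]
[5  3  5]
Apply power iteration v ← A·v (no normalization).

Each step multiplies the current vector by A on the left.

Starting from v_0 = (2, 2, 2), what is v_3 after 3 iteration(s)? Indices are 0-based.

v_0 = (2, 2, 2).
v_1 = A·v_0 = (6, 0, 5).
v_2 = A·v_1 = (3, 6, 6).
v_3 = A·v_2 = (2, 2, 0).

v_3 = (2, 2, 0)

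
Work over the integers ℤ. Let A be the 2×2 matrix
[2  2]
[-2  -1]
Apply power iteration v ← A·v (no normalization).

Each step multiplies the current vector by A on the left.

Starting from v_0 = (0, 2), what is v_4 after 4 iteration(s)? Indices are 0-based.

v_4 = (-12, 10)

v_0 = (0, 2).
v_1 = A·v_0 = (4, -2).
v_2 = A·v_1 = (4, -6).
v_3 = A·v_2 = (-4, -2).
v_4 = A·v_3 = (-12, 10).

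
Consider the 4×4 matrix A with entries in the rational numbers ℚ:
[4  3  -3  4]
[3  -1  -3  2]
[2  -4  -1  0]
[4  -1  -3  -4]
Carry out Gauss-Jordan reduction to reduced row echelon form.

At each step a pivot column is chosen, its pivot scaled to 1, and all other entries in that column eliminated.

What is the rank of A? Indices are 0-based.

rank = 4

step 1: normalize row 0 (÷4) = (1, 3/4, -3/4, 1)
  row 1: subtract 3×row0 = (0, -13/4, -3/4, -1)
  row 2: subtract 2×row0 = (0, -11/2, 1/2, -2)
  row 3: subtract 4×row0 = (0, -4, 0, -8)
step 2: normalize row 1 (÷-13/4) = (0, 1, 3/13, 4/13)
  row 0: subtract 3/4×row1 = (1, 0, -12/13, 10/13)
  row 2: subtract -11/2×row1 = (0, 0, 23/13, -4/13)
  row 3: subtract -4×row1 = (0, 0, 12/13, -88/13)
step 3: normalize row 2 (÷23/13) = (0, 0, 1, -4/23)
  row 0: subtract -12/13×row2 = (1, 0, 0, 14/23)
  row 1: subtract 3/13×row2 = (0, 1, 0, 8/23)
  row 3: subtract 12/13×row2 = (0, 0, 0, -152/23)
step 4: normalize row 3 (÷-152/23) = (0, 0, 0, 1)
  row 0: subtract 14/23×row3 = (1, 0, 0, 0)
  row 1: subtract 8/23×row3 = (0, 1, 0, 0)
  row 2: subtract -4/23×row3 = (0, 0, 1, 0)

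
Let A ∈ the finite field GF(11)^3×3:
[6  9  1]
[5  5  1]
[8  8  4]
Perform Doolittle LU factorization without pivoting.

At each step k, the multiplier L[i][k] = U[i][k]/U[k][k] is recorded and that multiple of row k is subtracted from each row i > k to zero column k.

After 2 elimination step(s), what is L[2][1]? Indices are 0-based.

Step 1: pivot at (0,0) is 6.
  row1 ← row1 − (10)·row0  ⇒  L[1][0]=10, U row1=(0, 3, 2)
  row2 ← row2 − (5)·row0  ⇒  L[2][0]=5, U row2=(0, 7, 10)
Step 2: pivot at (1,1) is 3.
  row2 ← row2 − (6)·row1  ⇒  L[2][1]=6, U row2=(0, 0, 9)

L[2][1] = 6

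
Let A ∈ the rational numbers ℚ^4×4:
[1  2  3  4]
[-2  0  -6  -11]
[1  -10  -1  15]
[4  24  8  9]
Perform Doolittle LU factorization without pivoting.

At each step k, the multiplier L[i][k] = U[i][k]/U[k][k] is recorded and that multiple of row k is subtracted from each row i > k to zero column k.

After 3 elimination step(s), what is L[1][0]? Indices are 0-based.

L[1][0] = -2

Step 1: pivot at (0,0) is 1.
  row1 ← row1 − (-2)·row0  ⇒  L[1][0]=-2, U row1=(0, 4, 0, -3)
  row2 ← row2 − (1)·row0  ⇒  L[2][0]=1, U row2=(0, -12, -4, 11)
  row3 ← row3 − (4)·row0  ⇒  L[3][0]=4, U row3=(0, 16, -4, -7)
Step 2: pivot at (1,1) is 4.
  row2 ← row2 − (-3)·row1  ⇒  L[2][1]=-3, U row2=(0, 0, -4, 2)
  row3 ← row3 − (4)·row1  ⇒  L[3][1]=4, U row3=(0, 0, -4, 5)
Step 3: pivot at (2,2) is -4.
  row3 ← row3 − (1)·row2  ⇒  L[3][2]=1, U row3=(0, 0, 0, 3)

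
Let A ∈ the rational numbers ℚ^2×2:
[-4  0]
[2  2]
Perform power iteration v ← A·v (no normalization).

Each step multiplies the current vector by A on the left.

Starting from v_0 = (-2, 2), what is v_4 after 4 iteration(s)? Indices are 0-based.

v_4 = (-512, 192)

v_0 = (-2, 2).
v_1 = A·v_0 = (8, 0).
v_2 = A·v_1 = (-32, 16).
v_3 = A·v_2 = (128, -32).
v_4 = A·v_3 = (-512, 192).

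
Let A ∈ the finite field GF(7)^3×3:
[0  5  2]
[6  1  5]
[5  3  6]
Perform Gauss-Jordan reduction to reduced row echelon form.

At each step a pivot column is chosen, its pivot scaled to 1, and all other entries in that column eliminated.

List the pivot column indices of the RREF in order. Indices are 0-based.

pivot columns: 0, 1, 2

pivot(0,0): swap R0↔R1
pivot(0,0)=6: scale R0 → (1, 6, 2)
  clear (2,0): R2 −= (5)R0 → (0, 1, 3)
pivot(1,1)=5: scale R1 → (0, 1, 6)
  clear (0,1): R0 −= (6)R1 → (1, 0, 1)
  clear (2,1): R2 −= (1)R1 → (0, 0, 4)
pivot(2,2)=4: scale R2 → (0, 0, 1)
  clear (0,2): R0 −= (1)R2 → (1, 0, 0)
  clear (1,2): R1 −= (6)R2 → (0, 1, 0)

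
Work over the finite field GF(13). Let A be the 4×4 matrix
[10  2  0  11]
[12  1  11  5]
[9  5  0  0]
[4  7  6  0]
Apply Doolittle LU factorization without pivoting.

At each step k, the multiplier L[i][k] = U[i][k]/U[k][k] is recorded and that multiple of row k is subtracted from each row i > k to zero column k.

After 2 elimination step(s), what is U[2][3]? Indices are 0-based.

U[2][3] = 2

Step 1: pivot at (0,0) is 10.
  row1 ← row1 − (9)·row0  ⇒  L[1][0]=9, U row1=(0, 9, 11, 10)
  row2 ← row2 − (10)·row0  ⇒  L[2][0]=10, U row2=(0, 11, 0, 7)
  row3 ← row3 − (3)·row0  ⇒  L[3][0]=3, U row3=(0, 1, 6, 6)
Step 2: pivot at (1,1) is 9.
  row2 ← row2 − (7)·row1  ⇒  L[2][1]=7, U row2=(0, 0, 1, 2)
  row3 ← row3 − (3)·row1  ⇒  L[3][1]=3, U row3=(0, 0, 12, 2)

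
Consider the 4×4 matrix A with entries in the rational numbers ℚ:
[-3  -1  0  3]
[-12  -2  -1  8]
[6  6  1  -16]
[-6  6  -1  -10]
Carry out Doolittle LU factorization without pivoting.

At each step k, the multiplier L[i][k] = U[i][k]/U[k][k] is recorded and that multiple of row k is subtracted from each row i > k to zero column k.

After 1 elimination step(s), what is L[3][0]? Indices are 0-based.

[col 0] pivot -3
  R1 -= 4*R0 → (0, 2, -1, -4)  (L[1][0] := 4)
  R2 -= -2*R0 → (0, 4, 1, -10)  (L[2][0] := -2)
  R3 -= 2*R0 → (0, 8, -1, -16)  (L[3][0] := 2)

L[3][0] = 2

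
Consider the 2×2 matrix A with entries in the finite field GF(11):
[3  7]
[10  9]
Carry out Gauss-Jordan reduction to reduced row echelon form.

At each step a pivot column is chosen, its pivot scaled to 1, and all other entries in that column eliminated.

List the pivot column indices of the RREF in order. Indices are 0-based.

pivot columns: 0, 1

pivot(0,0)=3: scale R0 → (1, 6)
  clear (1,0): R1 −= (10)R0 → (0, 4)
pivot(1,1)=4: scale R1 → (0, 1)
  clear (0,1): R0 −= (6)R1 → (1, 0)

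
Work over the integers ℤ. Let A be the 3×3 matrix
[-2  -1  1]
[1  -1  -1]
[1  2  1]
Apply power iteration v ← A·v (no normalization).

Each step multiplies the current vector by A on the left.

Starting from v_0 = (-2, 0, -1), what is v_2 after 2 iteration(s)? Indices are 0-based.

v_0 = (-2, 0, -1).
v_1 = A·v_0 = (3, -1, -3).
v_2 = A·v_1 = (-8, 7, -2).

v_2 = (-8, 7, -2)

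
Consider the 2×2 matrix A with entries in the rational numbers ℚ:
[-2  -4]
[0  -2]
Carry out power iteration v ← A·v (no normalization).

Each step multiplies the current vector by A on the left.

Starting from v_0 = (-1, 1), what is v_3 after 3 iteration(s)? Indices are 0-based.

v_3 = (-40, -8)

v_0 = (-1, 1).
v_1 = A·v_0 = (-2, -2).
v_2 = A·v_1 = (12, 4).
v_3 = A·v_2 = (-40, -8).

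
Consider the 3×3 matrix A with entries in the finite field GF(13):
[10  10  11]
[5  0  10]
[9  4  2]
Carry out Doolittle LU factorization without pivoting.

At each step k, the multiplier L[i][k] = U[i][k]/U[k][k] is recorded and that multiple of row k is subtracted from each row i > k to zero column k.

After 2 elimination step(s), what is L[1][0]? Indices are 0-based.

L[1][0] = 7

Step 1: pivot at (0,0) is 10.
  row1 ← row1 − (7)·row0  ⇒  L[1][0]=7, U row1=(0, 8, 11)
  row2 ← row2 − (10)·row0  ⇒  L[2][0]=10, U row2=(0, 8, 9)
Step 2: pivot at (1,1) is 8.
  row2 ← row2 − (1)·row1  ⇒  L[2][1]=1, U row2=(0, 0, 11)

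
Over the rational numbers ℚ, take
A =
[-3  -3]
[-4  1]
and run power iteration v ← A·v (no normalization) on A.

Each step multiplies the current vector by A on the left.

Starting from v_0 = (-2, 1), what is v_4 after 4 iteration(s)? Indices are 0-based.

v_4 = (-774, -327)

v_0 = (-2, 1).
v_1 = A·v_0 = (3, 9).
v_2 = A·v_1 = (-36, -3).
v_3 = A·v_2 = (117, 141).
v_4 = A·v_3 = (-774, -327).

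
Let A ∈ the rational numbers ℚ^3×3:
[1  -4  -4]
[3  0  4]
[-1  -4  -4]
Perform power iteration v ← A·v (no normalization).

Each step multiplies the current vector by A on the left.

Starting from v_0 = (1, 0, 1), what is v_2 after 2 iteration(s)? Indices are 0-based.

v_2 = (-11, -29, -5)

v_0 = (1, 0, 1).
v_1 = A·v_0 = (-3, 7, -5).
v_2 = A·v_1 = (-11, -29, -5).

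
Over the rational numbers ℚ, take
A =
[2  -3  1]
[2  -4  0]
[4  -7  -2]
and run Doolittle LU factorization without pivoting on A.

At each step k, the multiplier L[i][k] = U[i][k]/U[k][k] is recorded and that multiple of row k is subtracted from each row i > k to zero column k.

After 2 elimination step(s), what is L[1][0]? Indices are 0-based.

[col 0] pivot 2
  R1 -= 1*R0 → (0, -1, -1)  (L[1][0] := 1)
  R2 -= 2*R0 → (0, -1, -4)  (L[2][0] := 2)
[col 1] pivot -1
  R2 -= 1*R1 → (0, 0, -3)  (L[2][1] := 1)

L[1][0] = 1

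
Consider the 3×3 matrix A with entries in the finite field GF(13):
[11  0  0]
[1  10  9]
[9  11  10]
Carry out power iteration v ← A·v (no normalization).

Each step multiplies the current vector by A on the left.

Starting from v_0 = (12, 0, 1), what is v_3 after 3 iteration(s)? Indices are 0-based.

v_0 = (12, 0, 1).
v_1 = A·v_0 = (2, 8, 1).
v_2 = A·v_1 = (9, 0, 12).
v_3 = A·v_2 = (8, 0, 6).

v_3 = (8, 0, 6)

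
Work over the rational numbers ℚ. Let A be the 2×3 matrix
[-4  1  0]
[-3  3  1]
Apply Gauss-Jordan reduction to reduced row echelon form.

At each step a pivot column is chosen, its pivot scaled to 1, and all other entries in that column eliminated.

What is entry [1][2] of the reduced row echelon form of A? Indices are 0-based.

[1] R0 /= -4  ⇒  (1, -1/4, 0)
     R1 -= -3·R0  ⇒  (0, 9/4, 1)
[2] R1 /= 9/4  ⇒  (0, 1, 4/9)
     R0 -= -1/4·R1  ⇒  (1, 0, 1/9)

M[1][2] = 4/9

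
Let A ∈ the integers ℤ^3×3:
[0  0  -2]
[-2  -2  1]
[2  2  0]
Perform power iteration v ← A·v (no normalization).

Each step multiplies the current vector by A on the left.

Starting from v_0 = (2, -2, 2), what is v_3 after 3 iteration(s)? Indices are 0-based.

v_0 = (2, -2, 2).
v_1 = A·v_0 = (-4, 2, 0).
v_2 = A·v_1 = (0, 4, -4).
v_3 = A·v_2 = (8, -12, 8).

v_3 = (8, -12, 8)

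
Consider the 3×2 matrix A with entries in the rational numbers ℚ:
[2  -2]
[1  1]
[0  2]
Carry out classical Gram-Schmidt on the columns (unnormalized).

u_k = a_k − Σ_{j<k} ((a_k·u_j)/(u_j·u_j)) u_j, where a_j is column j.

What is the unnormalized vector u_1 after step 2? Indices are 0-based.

Step 1: u_0 = a_0 = (2, 1, 0).
Step 2: u_1 = a_1 − (-3/5)·u_0 = (-4/5, 8/5, 2).

u_1 = (-4/5, 8/5, 2)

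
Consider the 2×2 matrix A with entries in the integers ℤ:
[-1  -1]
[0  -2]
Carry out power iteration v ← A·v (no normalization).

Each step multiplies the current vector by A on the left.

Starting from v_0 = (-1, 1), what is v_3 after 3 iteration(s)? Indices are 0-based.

v_3 = (-6, -8)

v_0 = (-1, 1).
v_1 = A·v_0 = (0, -2).
v_2 = A·v_1 = (2, 4).
v_3 = A·v_2 = (-6, -8).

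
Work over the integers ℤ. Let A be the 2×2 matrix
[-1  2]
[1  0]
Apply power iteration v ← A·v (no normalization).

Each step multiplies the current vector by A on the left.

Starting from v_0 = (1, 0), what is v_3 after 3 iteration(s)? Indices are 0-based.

v_3 = (-5, 3)

v_0 = (1, 0).
v_1 = A·v_0 = (-1, 1).
v_2 = A·v_1 = (3, -1).
v_3 = A·v_2 = (-5, 3).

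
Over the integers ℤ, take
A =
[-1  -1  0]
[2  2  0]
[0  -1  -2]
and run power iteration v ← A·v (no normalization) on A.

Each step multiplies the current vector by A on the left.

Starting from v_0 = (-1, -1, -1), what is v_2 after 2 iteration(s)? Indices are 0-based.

v_0 = (-1, -1, -1).
v_1 = A·v_0 = (2, -4, 3).
v_2 = A·v_1 = (2, -4, -2).

v_2 = (2, -4, -2)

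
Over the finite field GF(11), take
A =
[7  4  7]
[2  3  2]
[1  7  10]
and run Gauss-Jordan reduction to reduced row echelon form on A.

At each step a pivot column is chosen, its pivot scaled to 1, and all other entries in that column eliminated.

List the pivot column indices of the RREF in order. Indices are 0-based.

pivot columns: 0, 1, 2

[1] R0 /= 7  ⇒  (1, 10, 1)
     R1 -= 2·R0  ⇒  (0, 5, 0)
     R2 -= 1·R0  ⇒  (0, 8, 9)
[2] R1 /= 5  ⇒  (0, 1, 0)
     R0 -= 10·R1  ⇒  (1, 0, 1)
     R2 -= 8·R1  ⇒  (0, 0, 9)
[3] R2 /= 9  ⇒  (0, 0, 1)
     R0 -= 1·R2  ⇒  (1, 0, 0)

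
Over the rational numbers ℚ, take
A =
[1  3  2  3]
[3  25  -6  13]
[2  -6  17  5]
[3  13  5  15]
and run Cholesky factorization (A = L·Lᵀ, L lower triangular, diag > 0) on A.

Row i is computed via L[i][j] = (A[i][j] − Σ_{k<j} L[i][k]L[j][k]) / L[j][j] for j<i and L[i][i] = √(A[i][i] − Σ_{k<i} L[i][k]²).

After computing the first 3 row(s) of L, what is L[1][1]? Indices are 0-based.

Step 1: L[0][0] = √(1) = 1.
  L[1][0] = (3) / L[0][0] = 3.
Step 2: L[1][1] = √(16) = 4.
  L[2][0] = (2) / L[0][0] = 2.
  L[2][1] = (-12) / L[1][1] = -3.
Step 3: L[2][2] = √(4) = 2.

L[1][1] = 4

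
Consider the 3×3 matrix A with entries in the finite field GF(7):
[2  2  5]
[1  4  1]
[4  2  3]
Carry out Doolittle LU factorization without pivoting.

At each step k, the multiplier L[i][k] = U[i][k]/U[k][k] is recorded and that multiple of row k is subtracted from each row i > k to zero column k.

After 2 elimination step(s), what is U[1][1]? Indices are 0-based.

[col 0] pivot 2
  R1 -= 4*R0 → (0, 3, 2)  (L[1][0] := 4)
  R2 -= 2*R0 → (0, 5, 0)  (L[2][0] := 2)
[col 1] pivot 3
  R2 -= 4*R1 → (0, 0, 6)  (L[2][1] := 4)

U[1][1] = 3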